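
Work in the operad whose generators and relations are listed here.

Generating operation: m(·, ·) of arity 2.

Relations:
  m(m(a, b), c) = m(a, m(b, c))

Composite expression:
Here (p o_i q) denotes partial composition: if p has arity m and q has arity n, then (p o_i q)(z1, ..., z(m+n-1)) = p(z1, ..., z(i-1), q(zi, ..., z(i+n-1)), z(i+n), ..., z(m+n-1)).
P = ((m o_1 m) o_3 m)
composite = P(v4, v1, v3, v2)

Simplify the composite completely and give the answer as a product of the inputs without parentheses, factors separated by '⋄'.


Under associativity of m, the answer is the v's in reading order.
m(v4, v1) linearizes to v4 ⋄ v1
m(v3, v2) linearizes to v3 ⋄ v2
m(m(v4, v1), m(v3, v2)) linearizes to v4 ⋄ v1 ⋄ v3 ⋄ v2

v4 ⋄ v1 ⋄ v3 ⋄ v2


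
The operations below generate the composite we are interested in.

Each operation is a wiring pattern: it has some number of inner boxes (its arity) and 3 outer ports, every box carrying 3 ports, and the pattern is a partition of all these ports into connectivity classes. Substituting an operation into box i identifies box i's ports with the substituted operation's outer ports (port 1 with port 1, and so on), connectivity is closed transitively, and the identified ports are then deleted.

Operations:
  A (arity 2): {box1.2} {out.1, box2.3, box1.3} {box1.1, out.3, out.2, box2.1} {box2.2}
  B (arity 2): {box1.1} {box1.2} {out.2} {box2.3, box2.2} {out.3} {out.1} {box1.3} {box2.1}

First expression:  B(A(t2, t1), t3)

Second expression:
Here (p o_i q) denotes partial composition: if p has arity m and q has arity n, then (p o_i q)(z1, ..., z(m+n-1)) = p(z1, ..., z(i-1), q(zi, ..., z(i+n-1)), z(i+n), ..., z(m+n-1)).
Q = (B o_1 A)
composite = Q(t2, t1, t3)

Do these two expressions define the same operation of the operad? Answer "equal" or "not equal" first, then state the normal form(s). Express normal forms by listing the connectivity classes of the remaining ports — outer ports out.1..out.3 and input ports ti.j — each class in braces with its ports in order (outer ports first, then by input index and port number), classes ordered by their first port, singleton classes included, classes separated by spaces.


equal; both compose to {out.1} {out.2} {out.3} {t1.1, t2.1} {t1.2} {t1.3, t2.3} {t2.2} {t3.1} {t3.2, t3.3}

In normal form, the first expression is {out.1} {out.2} {out.3} {t1.1, t2.1} {t1.2} {t1.3, t2.3} {t2.2} {t3.1} {t3.2, t3.3}
In normal form, the second expression is {out.1} {out.2} {out.3} {t1.1, t2.1} {t1.2} {t1.3, t2.3} {t2.2} {t3.1} {t3.2, t3.3}
The forms coincide; equal.


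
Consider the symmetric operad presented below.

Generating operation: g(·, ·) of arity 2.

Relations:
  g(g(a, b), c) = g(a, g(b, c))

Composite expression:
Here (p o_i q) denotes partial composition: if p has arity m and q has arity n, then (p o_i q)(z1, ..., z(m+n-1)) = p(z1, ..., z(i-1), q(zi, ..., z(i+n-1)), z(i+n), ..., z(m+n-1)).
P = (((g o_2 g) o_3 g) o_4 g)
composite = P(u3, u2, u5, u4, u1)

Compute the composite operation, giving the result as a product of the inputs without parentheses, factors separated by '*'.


u3 * u2 * u5 * u4 * u1

The g-tree's shape is irrelevant; the u-reading-order decides.
g(u4, u1) collapses to u4 * u1
g(u5, g(u4, u1)) collapses to u5 * u4 * u1
g(u2, g(u5, g(u4, u1))) collapses to u2 * u5 * u4 * u1
g(u3, g(u2, g(u5, g(u4, u1)))) collapses to u3 * u2 * u5 * u4 * u1


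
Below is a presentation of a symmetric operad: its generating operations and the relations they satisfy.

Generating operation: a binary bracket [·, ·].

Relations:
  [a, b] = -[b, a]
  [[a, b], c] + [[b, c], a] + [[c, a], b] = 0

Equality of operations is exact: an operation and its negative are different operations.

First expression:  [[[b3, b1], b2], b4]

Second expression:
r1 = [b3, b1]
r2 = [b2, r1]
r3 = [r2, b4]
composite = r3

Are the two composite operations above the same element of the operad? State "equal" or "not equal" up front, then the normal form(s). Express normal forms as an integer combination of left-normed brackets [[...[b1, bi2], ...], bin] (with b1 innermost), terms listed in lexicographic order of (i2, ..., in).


not equal — first -[[[b1, b3], b2], b4], second [[[b1, b3], b2], b4]

In normal form, the first expression is -[[[b1, b3], b2], b4]
In normal form, the second expression is [[[b1, b3], b2], b4]
Distinct normal forms: not equal.


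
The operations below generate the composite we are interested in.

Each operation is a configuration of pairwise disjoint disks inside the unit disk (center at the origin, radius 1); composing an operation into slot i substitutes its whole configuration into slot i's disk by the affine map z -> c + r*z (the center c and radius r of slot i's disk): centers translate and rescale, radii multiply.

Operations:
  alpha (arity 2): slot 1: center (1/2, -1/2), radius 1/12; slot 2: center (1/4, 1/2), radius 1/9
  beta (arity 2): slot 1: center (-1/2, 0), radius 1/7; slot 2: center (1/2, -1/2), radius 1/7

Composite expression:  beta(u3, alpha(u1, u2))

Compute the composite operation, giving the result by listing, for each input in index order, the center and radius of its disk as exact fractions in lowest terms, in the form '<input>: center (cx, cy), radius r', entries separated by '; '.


u1: center (4/7, -4/7), radius 1/84; u2: center (15/28, -3/7), radius 1/63; u3: center (-1/2, 0), radius 1/7

Affine substitution under beta: radii multiply and u-centers shift.
u3 passes through 1 substitution, ending at center (-1/2, 0), radius 1/7
u1 passes through 2 substitutions, ending at center (4/7, -4/7), radius 1/84
u2 passes through 2 substitutions, ending at center (15/28, -3/7), radius 1/63


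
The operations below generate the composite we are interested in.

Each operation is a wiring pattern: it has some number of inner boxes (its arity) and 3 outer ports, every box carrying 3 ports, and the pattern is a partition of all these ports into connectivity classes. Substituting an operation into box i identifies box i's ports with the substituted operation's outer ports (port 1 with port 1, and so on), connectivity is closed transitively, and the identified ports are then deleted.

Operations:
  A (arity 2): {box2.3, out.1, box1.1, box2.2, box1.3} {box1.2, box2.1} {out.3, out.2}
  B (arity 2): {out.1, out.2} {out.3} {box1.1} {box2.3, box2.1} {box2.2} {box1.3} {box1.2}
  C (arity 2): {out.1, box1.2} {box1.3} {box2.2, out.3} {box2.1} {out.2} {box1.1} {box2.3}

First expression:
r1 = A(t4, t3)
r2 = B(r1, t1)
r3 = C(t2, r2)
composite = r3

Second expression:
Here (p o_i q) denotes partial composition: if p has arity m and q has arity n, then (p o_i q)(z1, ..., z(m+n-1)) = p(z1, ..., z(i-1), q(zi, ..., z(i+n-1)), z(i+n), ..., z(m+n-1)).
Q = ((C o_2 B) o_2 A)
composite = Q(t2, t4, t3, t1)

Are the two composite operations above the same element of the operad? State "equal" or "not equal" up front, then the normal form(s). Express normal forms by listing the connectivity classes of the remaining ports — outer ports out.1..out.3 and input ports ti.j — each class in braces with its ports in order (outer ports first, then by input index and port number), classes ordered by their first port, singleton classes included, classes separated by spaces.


equal: each reduces to {out.1, t2.2} {out.2} {out.3} {t1.1, t1.3} {t1.2} {t2.1} {t2.3} {t3.1, t4.2} {t3.2, t3.3, t4.1, t4.3}


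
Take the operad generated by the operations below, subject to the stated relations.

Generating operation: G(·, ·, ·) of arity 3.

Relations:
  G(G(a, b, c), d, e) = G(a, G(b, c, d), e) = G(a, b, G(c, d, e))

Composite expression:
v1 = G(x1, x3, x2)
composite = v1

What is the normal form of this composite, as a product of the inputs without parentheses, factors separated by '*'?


x1 * x3 * x2

The G-tree's shape is irrelevant; the x-reading-order decides.
G(x1, x3, x2) linearizes to x1 * x3 * x2


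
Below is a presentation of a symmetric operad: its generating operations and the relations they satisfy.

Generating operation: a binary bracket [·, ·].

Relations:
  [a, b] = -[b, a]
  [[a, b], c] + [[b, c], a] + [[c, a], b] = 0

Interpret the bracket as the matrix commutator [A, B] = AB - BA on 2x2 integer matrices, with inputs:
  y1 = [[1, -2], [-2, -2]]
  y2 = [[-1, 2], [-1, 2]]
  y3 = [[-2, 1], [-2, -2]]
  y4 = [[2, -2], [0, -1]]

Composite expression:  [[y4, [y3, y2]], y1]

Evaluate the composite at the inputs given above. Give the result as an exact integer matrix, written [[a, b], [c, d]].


[[-78, -15], [-102, 78]]

[y3, y2] = [[3, 3], [6, -3]]
[y4, [y3, y2]] = [[-12, 21], [-18, 12]]
[[y4, [y3, y2]], y1] = [[-78, -15], [-102, 78]]


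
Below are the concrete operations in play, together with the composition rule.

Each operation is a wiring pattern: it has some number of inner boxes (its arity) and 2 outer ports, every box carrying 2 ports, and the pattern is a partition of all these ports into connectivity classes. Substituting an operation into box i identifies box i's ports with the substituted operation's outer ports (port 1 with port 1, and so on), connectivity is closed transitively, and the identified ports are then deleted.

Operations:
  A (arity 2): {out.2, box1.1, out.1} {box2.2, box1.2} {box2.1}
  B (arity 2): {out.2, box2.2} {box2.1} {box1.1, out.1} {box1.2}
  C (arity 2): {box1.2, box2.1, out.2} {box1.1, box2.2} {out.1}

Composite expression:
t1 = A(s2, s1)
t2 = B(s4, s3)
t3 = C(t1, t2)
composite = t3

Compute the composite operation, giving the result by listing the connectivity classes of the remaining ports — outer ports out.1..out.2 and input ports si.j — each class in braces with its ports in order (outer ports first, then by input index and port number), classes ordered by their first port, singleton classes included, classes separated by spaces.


Connectivity passes through glued C-boundaries; trace each wire chain.
composing A on (s2, s1), with out.j its own outer ports: {out.1, out.2, s2.1} {s1.1} {s1.2, s2.2}
composing B on (s4, s3), with out.j its own outer ports: {out.1, s4.1} {out.2, s3.2} {s3.1} {s4.2}
composing C on (s2, s1, s4, s3), with out.j its own outer ports: {out.1} {out.2, s2.1, s3.2, s4.1} {s1.1} {s1.2, s2.2} {s3.1} {s4.2}

{out.1} {out.2, s2.1, s3.2, s4.1} {s1.1} {s1.2, s2.2} {s3.1} {s4.2}


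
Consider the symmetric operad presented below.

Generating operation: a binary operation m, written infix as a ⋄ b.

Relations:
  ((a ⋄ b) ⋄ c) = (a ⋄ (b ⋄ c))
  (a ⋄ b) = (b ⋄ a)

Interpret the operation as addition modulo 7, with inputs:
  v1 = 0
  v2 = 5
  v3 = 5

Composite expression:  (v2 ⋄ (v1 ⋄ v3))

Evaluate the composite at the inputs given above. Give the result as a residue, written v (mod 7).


(v1 ⋄ v3) = 5
(v2 ⋄ (v1 ⋄ v3)) = 3

3 (mod 7)


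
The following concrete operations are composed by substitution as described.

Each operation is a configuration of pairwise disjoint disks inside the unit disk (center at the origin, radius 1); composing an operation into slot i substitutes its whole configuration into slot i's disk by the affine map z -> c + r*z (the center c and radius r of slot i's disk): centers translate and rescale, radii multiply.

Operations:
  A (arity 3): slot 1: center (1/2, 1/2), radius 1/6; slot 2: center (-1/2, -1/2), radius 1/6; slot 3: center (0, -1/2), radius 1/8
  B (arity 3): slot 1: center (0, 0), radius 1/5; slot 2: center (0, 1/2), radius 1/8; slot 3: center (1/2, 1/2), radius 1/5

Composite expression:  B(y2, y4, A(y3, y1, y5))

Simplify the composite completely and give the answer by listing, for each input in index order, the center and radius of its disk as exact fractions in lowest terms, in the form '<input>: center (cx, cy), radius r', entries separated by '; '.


y1: center (2/5, 2/5), radius 1/30; y2: center (0, 0), radius 1/5; y3: center (3/5, 3/5), radius 1/30; y4: center (0, 1/2), radius 1/8; y5: center (1/2, 2/5), radius 1/40

Each y-disk chains the slot maps above it in B; radii multiply.
for y2, the 1-step affine chain lands on center (0, 0), radius 1/5
for y4, the 1-step affine chain lands on center (0, 1/2), radius 1/8
for y3, the 2-step affine chain lands on center (3/5, 3/5), radius 1/30
for y1, the 2-step affine chain lands on center (2/5, 2/5), radius 1/30
for y5, the 2-step affine chain lands on center (1/2, 2/5), radius 1/40


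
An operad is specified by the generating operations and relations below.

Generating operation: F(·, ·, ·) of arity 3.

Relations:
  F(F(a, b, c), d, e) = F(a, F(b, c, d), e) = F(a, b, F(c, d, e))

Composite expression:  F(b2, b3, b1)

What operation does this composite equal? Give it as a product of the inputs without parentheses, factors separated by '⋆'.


Key point: F is associative — brackets drop, the b-order remains.
F(b2, b3, b1) flattens to b2 ⋆ b3 ⋆ b1

b2 ⋆ b3 ⋆ b1


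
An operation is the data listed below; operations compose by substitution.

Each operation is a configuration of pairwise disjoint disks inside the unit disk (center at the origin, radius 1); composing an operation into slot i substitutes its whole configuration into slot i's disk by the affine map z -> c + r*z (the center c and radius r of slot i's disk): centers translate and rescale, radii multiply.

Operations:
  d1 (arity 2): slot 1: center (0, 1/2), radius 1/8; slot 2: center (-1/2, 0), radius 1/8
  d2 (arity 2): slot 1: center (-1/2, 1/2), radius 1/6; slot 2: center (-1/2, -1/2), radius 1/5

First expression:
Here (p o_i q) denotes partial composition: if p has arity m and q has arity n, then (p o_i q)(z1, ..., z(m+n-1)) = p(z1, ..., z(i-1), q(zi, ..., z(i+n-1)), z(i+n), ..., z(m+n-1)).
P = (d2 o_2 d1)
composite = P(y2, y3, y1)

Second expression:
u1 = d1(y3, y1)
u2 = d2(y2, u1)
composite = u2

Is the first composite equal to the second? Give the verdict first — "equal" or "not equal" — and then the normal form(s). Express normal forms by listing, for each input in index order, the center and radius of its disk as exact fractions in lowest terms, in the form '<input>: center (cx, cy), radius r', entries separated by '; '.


equal; the common form is y1: center (-3/5, -1/2), radius 1/40; y2: center (-1/2, 1/2), radius 1/6; y3: center (-1/2, -2/5), radius 1/40

Reducing the first expression gives y1: center (-3/5, -1/2), radius 1/40; y2: center (-1/2, 1/2), radius 1/6; y3: center (-1/2, -2/5), radius 1/40
Reducing the second expression gives y1: center (-3/5, -1/2), radius 1/40; y2: center (-1/2, 1/2), radius 1/6; y3: center (-1/2, -2/5), radius 1/40
The normal forms match — equal.


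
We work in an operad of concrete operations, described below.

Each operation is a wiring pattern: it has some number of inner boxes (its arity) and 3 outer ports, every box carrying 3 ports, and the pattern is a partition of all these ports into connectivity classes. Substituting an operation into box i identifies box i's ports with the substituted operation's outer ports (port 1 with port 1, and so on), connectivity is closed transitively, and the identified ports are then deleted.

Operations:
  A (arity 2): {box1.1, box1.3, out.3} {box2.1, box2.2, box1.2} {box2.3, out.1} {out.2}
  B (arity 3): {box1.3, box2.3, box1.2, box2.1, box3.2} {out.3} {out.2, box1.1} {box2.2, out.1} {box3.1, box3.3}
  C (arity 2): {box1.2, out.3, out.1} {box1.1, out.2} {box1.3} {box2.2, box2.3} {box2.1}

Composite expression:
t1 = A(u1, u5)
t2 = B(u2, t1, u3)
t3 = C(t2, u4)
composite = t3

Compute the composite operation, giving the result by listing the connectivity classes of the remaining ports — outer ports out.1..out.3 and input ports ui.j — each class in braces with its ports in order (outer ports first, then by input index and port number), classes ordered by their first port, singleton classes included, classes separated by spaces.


{out.1, out.3, u2.1} {out.2} {u1.1, u1.3, u2.2, u2.3, u3.2, u5.3} {u1.2, u5.1, u5.2} {u3.1, u3.3} {u4.1} {u4.2, u4.3}

Reachability decides: close wires over C-identified ports.
through A, on inputs (u1, u5): {out.1, u5.3} {out.2} {out.3, u1.1, u1.3} {u1.2, u5.1, u5.2} (out.j = stage outer ports)
through B, on inputs (u2, u1, u5, u3): {out.1} {out.2, u2.1} {out.3} {u1.1, u1.3, u2.2, u2.3, u3.2, u5.3} {u1.2, u5.1, u5.2} {u3.1, u3.3} (out.j = stage outer ports)
through C, on inputs (u2, u1, u5, u3, u4): {out.1, out.3, u2.1} {out.2} {u1.1, u1.3, u2.2, u2.3, u3.2, u5.3} {u1.2, u5.1, u5.2} {u3.1, u3.3} {u4.1} {u4.2, u4.3} (out.j = stage outer ports)


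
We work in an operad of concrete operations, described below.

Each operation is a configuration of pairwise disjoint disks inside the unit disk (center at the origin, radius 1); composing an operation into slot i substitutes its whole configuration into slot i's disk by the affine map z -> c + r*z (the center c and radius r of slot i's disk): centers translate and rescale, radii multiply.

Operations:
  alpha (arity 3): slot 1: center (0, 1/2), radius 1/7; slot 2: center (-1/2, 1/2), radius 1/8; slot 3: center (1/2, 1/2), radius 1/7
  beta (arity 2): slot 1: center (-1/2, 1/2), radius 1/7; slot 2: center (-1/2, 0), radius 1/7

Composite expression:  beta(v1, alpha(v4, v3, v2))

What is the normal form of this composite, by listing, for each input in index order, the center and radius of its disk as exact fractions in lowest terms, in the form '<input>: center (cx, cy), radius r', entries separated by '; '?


v1: center (-1/2, 1/2), radius 1/7; v2: center (-3/7, 1/14), radius 1/49; v3: center (-4/7, 1/14), radius 1/56; v4: center (-1/2, 1/14), radius 1/49

Below beta, radii multiply path by path; the v-disk centers shift.
tracing v1 down its 1-map path: center (-1/2, 1/2), radius 1/7
tracing v4 down its 2-map path: center (-1/2, 1/14), radius 1/49
tracing v3 down its 2-map path: center (-4/7, 1/14), radius 1/56
tracing v2 down its 2-map path: center (-3/7, 1/14), radius 1/49


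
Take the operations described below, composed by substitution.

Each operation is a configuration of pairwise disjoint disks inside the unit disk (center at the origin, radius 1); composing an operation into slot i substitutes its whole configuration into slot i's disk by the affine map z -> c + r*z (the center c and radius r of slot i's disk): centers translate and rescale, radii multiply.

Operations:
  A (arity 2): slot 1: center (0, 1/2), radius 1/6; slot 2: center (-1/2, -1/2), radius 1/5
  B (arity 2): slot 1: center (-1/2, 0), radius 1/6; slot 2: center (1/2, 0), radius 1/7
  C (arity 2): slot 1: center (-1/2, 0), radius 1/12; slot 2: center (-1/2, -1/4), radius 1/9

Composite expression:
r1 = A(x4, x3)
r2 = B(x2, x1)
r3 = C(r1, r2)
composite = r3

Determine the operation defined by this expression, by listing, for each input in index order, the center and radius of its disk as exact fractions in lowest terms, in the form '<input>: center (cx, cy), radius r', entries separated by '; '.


x1: center (-4/9, -1/4), radius 1/63; x2: center (-5/9, -1/4), radius 1/54; x3: center (-13/24, -1/24), radius 1/60; x4: center (-1/2, 1/24), radius 1/72

Affine substitution under C: radii multiply and x-centers shift.
tracing x4 down its 2-map path: center (-1/2, 1/24), radius 1/72
tracing x3 down its 2-map path: center (-13/24, -1/24), radius 1/60
tracing x2 down its 2-map path: center (-5/9, -1/4), radius 1/54
tracing x1 down its 2-map path: center (-4/9, -1/4), radius 1/63


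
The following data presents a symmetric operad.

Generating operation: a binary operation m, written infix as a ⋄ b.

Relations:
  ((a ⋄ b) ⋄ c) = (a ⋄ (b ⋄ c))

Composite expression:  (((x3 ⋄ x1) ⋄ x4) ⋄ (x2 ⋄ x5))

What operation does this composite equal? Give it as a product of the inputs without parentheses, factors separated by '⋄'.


x3 ⋄ x1 ⋄ x4 ⋄ x2 ⋄ x5

The m-tree's shape is irrelevant; the x-reading-order decides.
(x3 ⋄ x1) reduces to x3 ⋄ x1
((x3 ⋄ x1) ⋄ x4) reduces to x3 ⋄ x1 ⋄ x4
(x2 ⋄ x5) reduces to x2 ⋄ x5
(((x3 ⋄ x1) ⋄ x4) ⋄ (x2 ⋄ x5)) reduces to x3 ⋄ x1 ⋄ x4 ⋄ x2 ⋄ x5


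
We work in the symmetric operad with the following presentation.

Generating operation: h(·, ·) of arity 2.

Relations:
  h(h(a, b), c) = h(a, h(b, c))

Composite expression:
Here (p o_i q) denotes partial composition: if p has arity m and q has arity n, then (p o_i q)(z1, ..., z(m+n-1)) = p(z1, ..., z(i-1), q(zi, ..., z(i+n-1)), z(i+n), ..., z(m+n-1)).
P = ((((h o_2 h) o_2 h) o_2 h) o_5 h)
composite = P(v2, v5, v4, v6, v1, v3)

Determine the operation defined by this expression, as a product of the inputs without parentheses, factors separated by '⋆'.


v2 ⋆ v5 ⋆ v4 ⋆ v6 ⋆ v1 ⋆ v3

Key point: h is associative — brackets drop, the v-order remains.
h(v5, v4) reduces to v5 ⋆ v4
h(h(v5, v4), v6) reduces to v5 ⋆ v4 ⋆ v6
h(v1, v3) reduces to v1 ⋆ v3
h(h(h(v5, v4), v6), h(v1, v3)) reduces to v5 ⋆ v4 ⋆ v6 ⋆ v1 ⋆ v3
h(v2, h(h(h(v5, v4), v6), h(v1, v3))) reduces to v2 ⋆ v5 ⋆ v4 ⋆ v6 ⋆ v1 ⋆ v3


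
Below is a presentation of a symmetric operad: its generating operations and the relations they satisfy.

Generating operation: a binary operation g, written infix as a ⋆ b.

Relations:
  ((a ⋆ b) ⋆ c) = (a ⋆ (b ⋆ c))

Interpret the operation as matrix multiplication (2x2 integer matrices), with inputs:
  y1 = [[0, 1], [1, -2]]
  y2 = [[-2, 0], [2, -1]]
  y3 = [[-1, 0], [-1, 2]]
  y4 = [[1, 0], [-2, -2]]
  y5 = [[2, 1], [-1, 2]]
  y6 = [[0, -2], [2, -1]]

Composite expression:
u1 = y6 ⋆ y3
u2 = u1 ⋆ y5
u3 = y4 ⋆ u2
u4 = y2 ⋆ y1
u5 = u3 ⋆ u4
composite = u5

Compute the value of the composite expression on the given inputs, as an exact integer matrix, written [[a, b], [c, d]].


[[6, -40], [-22, 120]]

(y6 ⋆ y3) = [[2, -4], [-1, -2]]
((y6 ⋆ y3) ⋆ y5) = [[8, -6], [0, -5]]
(y4 ⋆ ((y6 ⋆ y3) ⋆ y5)) = [[8, -6], [-16, 22]]
(y2 ⋆ y1) = [[0, -2], [-1, 4]]
((y4 ⋆ ((y6 ⋆ y3) ⋆ y5)) ⋆ (y2 ⋆ y1)) = [[6, -40], [-22, 120]]


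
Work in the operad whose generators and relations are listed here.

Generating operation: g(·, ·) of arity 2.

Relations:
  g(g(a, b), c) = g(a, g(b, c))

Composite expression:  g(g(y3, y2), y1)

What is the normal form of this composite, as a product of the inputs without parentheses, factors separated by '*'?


All parenthesizations of g agree; list the y-inputs left to right.
g(y3, y2) collapses to y3 * y2
g(g(y3, y2), y1) collapses to y3 * y2 * y1

y3 * y2 * y1


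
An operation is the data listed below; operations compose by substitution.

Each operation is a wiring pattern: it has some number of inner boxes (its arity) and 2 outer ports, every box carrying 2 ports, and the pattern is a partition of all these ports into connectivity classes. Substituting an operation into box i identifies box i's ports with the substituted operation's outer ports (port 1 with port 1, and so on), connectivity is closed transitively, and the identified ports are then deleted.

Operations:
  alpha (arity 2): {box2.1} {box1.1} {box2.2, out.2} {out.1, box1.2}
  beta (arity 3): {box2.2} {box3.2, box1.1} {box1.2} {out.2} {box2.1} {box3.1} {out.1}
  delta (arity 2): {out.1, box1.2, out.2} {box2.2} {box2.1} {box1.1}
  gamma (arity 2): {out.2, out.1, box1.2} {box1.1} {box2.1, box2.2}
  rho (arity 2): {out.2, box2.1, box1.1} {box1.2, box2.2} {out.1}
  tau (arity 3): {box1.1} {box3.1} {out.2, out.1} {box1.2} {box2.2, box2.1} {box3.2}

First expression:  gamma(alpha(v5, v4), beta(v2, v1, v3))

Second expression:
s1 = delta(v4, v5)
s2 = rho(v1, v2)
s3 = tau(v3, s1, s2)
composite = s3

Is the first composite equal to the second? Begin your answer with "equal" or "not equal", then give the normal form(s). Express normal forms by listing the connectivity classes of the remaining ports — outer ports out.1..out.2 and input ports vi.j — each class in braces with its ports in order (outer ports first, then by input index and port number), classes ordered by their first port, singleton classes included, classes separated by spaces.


The first expression, normalized: {out.1, out.2, v4.2} {v1.1} {v1.2} {v2.1, v3.2} {v2.2} {v3.1} {v4.1} {v5.1} {v5.2}
The second expression, normalized: {out.1, out.2} {v1.1, v2.1} {v1.2, v2.2} {v3.1} {v3.2} {v4.1} {v4.2} {v5.1} {v5.2}
They disagree, so not equal.

not equal; first: {out.1, out.2, v4.2} {v1.1} {v1.2} {v2.1, v3.2} {v2.2} {v3.1} {v4.1} {v5.1} {v5.2}; second: {out.1, out.2} {v1.1, v2.1} {v1.2, v2.2} {v3.1} {v3.2} {v4.1} {v4.2} {v5.1} {v5.2}


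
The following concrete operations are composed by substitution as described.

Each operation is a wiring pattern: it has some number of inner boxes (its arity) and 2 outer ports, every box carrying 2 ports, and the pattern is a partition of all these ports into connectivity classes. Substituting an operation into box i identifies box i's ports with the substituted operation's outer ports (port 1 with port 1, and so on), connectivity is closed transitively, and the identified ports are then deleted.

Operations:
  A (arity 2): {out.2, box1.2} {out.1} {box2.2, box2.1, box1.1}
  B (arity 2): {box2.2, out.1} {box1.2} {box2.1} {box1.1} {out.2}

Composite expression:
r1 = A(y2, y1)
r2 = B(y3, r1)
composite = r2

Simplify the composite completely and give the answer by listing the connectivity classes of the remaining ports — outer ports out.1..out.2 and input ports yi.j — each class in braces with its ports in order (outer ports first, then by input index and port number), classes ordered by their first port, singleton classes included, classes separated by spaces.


Reachability decides: close wires over B-identified ports.
stage A: inputs (y2, y1), connectivity {out.1} {out.2, y2.2} {y1.1, y1.2, y2.1}, out.j its boundary
stage B: inputs (y3, y2, y1), connectivity {out.1, y2.2} {out.2} {y1.1, y1.2, y2.1} {y3.1} {y3.2}, out.j its boundary

{out.1, y2.2} {out.2} {y1.1, y1.2, y2.1} {y3.1} {y3.2}


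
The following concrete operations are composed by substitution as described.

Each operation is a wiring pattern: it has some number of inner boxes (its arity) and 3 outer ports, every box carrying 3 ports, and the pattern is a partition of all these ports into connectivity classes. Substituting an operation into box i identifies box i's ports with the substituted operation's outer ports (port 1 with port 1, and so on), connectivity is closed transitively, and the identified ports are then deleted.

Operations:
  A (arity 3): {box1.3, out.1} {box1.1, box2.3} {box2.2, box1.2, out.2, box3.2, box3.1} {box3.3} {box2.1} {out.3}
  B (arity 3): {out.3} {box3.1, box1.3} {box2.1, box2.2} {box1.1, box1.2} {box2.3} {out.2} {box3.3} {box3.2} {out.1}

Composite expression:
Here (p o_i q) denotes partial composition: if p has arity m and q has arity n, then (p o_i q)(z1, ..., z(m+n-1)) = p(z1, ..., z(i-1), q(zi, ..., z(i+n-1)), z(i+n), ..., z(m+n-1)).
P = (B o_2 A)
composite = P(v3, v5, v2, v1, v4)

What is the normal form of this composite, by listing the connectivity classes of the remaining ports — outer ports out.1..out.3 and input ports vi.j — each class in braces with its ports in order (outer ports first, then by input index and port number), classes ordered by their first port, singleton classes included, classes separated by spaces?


Two ports join when wires chain via B-identified ports.
A over (v5, v2, v1) gives {out.1, v5.3} {out.2, v1.1, v1.2, v2.2, v5.2} {out.3} {v1.3} {v2.1} {v2.3, v5.1}, out.j being that stage's outer ports
B over (v3, v5, v2, v1, v4) gives {out.1} {out.2} {out.3} {v1.1, v1.2, v2.2, v5.2, v5.3} {v1.3} {v2.1} {v2.3, v5.1} {v3.1, v3.2} {v3.3, v4.1} {v4.2} {v4.3}, out.j being that stage's outer ports

{out.1} {out.2} {out.3} {v1.1, v1.2, v2.2, v5.2, v5.3} {v1.3} {v2.1} {v2.3, v5.1} {v3.1, v3.2} {v3.3, v4.1} {v4.2} {v4.3}


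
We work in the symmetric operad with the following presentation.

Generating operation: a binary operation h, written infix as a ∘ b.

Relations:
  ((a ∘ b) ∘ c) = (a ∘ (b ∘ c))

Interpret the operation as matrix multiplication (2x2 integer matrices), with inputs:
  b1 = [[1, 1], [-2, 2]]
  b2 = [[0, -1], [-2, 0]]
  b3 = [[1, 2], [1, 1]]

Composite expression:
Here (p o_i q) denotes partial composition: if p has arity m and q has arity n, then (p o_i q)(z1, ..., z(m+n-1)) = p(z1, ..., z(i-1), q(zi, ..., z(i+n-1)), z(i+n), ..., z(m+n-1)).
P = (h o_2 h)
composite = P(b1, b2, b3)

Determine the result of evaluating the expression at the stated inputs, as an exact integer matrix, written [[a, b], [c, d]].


[[-3, -5], [-2, -6]]

(b2 ∘ b3) = [[-1, -1], [-2, -4]]
(b1 ∘ (b2 ∘ b3)) = [[-3, -5], [-2, -6]]


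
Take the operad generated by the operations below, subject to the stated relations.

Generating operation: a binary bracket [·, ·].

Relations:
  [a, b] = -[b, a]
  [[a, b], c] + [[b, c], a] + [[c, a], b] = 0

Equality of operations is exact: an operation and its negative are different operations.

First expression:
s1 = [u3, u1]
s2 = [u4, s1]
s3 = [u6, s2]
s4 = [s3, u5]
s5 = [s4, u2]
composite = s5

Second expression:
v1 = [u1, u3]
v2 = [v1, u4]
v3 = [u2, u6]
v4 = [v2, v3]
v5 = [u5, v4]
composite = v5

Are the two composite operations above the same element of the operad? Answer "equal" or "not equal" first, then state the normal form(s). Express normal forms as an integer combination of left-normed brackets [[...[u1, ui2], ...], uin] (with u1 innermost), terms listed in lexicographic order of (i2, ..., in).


not equal; the first gives -[[[[[u1, u3], u4], u6], u5], u2] and the second -[[[[[u1, u3], u4], u2], u6], u5] + [[[[[u1, u3], u4], u6], u2], u5]

The first expression reduces to -[[[[[u1, u3], u4], u6], u5], u2]
The second expression reduces to -[[[[[u1, u3], u4], u2], u6], u5] + [[[[[u1, u3], u4], u6], u2], u5]
Different reductions; not equal.


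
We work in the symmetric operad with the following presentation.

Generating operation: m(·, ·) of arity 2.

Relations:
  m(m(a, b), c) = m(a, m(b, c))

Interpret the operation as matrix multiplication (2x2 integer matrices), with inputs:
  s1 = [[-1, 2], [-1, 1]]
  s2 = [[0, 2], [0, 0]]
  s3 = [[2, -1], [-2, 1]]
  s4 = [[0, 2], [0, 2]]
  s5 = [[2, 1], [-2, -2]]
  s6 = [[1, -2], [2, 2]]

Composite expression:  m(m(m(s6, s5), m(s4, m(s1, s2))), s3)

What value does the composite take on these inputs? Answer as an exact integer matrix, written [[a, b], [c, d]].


[[88, -44], [-16, 8]]

m(s6, s5) = [[6, 5], [0, -2]]
m(s1, s2) = [[0, -2], [0, -2]]
m(s4, m(s1, s2)) = [[0, -4], [0, -4]]
m(m(s6, s5), m(s4, m(s1, s2))) = [[0, -44], [0, 8]]
m(m(m(s6, s5), m(s4, m(s1, s2))), s3) = [[88, -44], [-16, 8]]


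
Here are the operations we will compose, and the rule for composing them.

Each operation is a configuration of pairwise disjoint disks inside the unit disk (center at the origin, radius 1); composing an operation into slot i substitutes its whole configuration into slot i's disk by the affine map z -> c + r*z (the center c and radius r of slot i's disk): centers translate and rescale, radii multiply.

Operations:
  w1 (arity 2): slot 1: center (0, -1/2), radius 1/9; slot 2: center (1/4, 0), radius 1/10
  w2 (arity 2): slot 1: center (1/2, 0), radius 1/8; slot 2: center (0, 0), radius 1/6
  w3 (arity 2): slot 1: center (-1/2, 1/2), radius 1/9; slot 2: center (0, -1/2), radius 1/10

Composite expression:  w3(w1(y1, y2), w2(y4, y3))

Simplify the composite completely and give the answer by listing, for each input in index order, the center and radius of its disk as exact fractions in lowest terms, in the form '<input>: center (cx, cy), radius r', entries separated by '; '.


y1: center (-1/2, 4/9), radius 1/81; y2: center (-17/36, 1/2), radius 1/90; y3: center (0, -1/2), radius 1/60; y4: center (1/20, -1/2), radius 1/80


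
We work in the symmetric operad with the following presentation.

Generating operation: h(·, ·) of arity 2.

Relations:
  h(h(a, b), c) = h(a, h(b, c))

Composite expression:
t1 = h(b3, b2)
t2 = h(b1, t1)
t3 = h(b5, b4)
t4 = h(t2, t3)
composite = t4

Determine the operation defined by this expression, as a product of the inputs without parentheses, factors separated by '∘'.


All parenthesizations of h agree; list the b-inputs left to right.
h(b3, b2) collapses to b3 ∘ b2
h(b1, h(b3, b2)) collapses to b1 ∘ b3 ∘ b2
h(b5, b4) collapses to b5 ∘ b4
h(h(b1, h(b3, b2)), h(b5, b4)) collapses to b1 ∘ b3 ∘ b2 ∘ b5 ∘ b4

b1 ∘ b3 ∘ b2 ∘ b5 ∘ b4


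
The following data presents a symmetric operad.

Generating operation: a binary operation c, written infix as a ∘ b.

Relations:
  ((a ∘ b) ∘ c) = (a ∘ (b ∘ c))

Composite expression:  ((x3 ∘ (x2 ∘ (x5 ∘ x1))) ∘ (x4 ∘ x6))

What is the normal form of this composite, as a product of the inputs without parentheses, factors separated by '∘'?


x3 ∘ x2 ∘ x5 ∘ x1 ∘ x4 ∘ x6


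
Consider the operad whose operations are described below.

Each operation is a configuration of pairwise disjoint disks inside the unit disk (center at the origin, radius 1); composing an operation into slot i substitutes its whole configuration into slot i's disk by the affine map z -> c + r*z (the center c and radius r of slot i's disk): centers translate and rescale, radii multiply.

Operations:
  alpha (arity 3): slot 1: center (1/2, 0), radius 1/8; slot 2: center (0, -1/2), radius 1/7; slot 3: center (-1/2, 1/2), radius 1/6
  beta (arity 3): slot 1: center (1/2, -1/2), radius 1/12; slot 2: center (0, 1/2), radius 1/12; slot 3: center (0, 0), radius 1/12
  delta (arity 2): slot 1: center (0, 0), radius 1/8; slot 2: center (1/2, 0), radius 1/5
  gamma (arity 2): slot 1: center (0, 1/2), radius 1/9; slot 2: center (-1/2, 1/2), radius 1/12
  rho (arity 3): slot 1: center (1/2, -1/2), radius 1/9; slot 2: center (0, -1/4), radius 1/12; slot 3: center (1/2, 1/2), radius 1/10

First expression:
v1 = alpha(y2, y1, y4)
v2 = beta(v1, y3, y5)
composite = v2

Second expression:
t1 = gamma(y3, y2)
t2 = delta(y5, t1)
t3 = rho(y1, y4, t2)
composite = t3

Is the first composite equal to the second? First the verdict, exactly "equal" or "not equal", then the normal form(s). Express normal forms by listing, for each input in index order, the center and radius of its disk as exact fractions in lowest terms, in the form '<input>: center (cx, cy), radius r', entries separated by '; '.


not equal: they reduce to y1: center (1/2, -13/24), radius 1/84; y2: center (13/24, -1/2), radius 1/96; y3: center (0, 1/2), radius 1/12; y4: center (11/24, -11/24), radius 1/72; y5: center (0, 0), radius 1/12 and y1: center (1/2, -1/2), radius 1/9; y2: center (27/50, 51/100), radius 1/600; y3: center (11/20, 51/100), radius 1/450; y4: center (0, -1/4), radius 1/12; y5: center (1/2, 1/2), radius 1/80


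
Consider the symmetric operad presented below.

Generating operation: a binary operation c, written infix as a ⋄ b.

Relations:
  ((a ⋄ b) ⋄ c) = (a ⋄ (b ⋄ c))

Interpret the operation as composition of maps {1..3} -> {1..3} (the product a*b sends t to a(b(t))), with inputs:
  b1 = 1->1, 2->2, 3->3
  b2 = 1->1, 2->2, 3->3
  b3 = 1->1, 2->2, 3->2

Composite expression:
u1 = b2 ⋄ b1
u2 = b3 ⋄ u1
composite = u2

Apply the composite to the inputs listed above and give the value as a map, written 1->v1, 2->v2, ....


1->1, 2->2, 3->2

(b2 ⋄ b1) = 1->1, 2->2, 3->3
(b3 ⋄ (b2 ⋄ b1)) = 1->1, 2->2, 3->2


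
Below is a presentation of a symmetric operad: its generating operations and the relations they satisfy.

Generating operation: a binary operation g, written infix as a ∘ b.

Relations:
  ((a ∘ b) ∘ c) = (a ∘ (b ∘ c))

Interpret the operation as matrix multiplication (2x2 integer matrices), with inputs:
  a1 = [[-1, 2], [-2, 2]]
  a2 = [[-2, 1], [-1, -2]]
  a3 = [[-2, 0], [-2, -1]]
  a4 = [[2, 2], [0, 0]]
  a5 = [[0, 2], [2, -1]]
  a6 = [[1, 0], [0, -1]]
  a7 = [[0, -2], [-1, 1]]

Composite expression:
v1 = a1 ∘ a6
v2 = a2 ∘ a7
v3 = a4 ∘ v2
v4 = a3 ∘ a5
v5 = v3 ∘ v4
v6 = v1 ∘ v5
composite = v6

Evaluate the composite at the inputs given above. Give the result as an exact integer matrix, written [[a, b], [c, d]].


[[20, 38], [40, 76]]


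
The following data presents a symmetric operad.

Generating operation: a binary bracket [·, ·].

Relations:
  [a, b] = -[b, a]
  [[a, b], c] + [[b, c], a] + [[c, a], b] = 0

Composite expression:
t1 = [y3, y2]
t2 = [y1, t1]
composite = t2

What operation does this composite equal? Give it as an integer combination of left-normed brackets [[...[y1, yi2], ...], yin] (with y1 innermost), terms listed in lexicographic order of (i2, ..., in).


-[[y1, y2], y3] + [[y1, y3], y2]

Left-normed coefficients sit on the y1-initial expansion words.
Composite bracket: [y1, [y3, y2]]
Full expansion: 4 signed words from ab - ba (2^2 = 4).
Collect the words opening with y1:
  the word y1y2y3 carries sign -1 and contributes -[[y1, y2], y3]
  the word y1y3y2 carries sign +1 and contributes +[[y1, y3], y2]


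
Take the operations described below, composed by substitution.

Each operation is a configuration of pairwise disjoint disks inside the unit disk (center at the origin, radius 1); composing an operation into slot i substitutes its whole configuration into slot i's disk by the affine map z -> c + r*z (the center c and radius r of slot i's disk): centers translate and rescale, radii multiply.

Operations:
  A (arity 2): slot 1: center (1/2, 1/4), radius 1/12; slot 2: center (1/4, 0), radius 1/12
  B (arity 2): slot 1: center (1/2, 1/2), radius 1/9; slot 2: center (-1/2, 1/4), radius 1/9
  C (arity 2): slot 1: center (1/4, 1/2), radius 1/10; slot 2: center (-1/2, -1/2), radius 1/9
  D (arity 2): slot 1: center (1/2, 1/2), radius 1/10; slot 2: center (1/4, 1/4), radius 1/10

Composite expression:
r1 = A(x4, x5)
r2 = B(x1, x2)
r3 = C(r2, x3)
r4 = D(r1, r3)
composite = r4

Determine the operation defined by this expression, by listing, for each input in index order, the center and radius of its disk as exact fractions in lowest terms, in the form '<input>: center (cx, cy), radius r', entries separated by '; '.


Nesting under D composes maps z -> c + r*z down each x-path.
x4 passes through 2 substitutions, ending at center (11/20, 21/40), radius 1/120
x5 passes through 2 substitutions, ending at center (21/40, 1/2), radius 1/120
x1 passes through 3 substitutions, ending at center (7/25, 61/200), radius 1/900
x2 passes through 3 substitutions, ending at center (27/100, 121/400), radius 1/900
x3 passes through 2 substitutions, ending at center (1/5, 1/5), radius 1/90

x1: center (7/25, 61/200), radius 1/900; x2: center (27/100, 121/400), radius 1/900; x3: center (1/5, 1/5), radius 1/90; x4: center (11/20, 21/40), radius 1/120; x5: center (21/40, 1/2), radius 1/120


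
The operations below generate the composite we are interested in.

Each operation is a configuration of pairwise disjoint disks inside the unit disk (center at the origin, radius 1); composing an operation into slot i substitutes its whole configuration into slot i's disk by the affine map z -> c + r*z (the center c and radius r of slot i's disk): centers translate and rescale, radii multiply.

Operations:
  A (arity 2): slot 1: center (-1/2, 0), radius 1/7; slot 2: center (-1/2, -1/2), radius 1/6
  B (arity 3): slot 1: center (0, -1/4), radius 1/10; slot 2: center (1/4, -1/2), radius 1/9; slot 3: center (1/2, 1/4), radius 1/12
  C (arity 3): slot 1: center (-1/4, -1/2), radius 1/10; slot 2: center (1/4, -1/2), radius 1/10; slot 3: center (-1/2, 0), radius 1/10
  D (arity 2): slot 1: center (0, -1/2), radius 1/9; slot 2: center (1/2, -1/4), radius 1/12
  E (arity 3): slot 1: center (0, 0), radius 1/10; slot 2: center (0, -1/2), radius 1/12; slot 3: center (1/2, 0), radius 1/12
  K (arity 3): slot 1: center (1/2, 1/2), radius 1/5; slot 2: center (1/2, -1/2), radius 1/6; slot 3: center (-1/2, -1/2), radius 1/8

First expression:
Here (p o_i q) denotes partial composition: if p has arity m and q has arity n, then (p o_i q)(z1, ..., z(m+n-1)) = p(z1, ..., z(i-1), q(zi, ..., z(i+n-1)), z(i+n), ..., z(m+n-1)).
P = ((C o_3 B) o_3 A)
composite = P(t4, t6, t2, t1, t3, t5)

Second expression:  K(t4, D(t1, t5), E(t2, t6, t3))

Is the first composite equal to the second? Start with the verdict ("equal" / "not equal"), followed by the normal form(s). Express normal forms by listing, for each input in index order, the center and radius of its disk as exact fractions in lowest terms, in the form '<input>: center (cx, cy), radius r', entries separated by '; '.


not equal: they reduce to t1: center (-101/200, -3/100), radius 1/600; t2: center (-101/200, -1/40), radius 1/700; t3: center (-19/40, -1/20), radius 1/90; t4: center (-1/4, -1/2), radius 1/10; t5: center (-9/20, 1/40), radius 1/120; t6: center (1/4, -1/2), radius 1/10 and t1: center (1/2, -7/12), radius 1/54; t2: center (-1/2, -1/2), radius 1/80; t3: center (-7/16, -1/2), radius 1/96; t4: center (1/2, 1/2), radius 1/5; t5: center (7/12, -13/24), radius 1/72; t6: center (-1/2, -9/16), radius 1/96

The first expression reduces to t1: center (-101/200, -3/100), radius 1/600; t2: center (-101/200, -1/40), radius 1/700; t3: center (-19/40, -1/20), radius 1/90; t4: center (-1/4, -1/2), radius 1/10; t5: center (-9/20, 1/40), radius 1/120; t6: center (1/4, -1/2), radius 1/10
The second expression reduces to t1: center (1/2, -7/12), radius 1/54; t2: center (-1/2, -1/2), radius 1/80; t3: center (-7/16, -1/2), radius 1/96; t4: center (1/2, 1/2), radius 1/5; t5: center (7/12, -13/24), radius 1/72; t6: center (-1/2, -9/16), radius 1/96
The normal forms differ: not equal.
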